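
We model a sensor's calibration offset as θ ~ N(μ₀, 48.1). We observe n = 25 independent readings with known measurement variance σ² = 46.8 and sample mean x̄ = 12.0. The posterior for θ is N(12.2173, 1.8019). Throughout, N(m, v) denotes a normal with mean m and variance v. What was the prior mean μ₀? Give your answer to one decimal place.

The posterior mean is a precision-weighted average: μ_n = (τ₀μ₀ + τ_data·x̄)/(τ₀+τ_data), with τ₀=1/σ₀² and τ_data=n/σ².
Here τ₀ = 1/48.1 = 0.020790 and τ_data = 25/46.8 = 0.534188, so τ_n = 0.554978.
Rearranging for μ₀: μ₀ = (μ_n·τ_n − τ_data·x̄)/τ₀ = (12.2173·0.554978 − 0.534188·12.0) / 0.020790 = 0.370077/0.020790 ≈ 17.8.

μ₀ = 17.8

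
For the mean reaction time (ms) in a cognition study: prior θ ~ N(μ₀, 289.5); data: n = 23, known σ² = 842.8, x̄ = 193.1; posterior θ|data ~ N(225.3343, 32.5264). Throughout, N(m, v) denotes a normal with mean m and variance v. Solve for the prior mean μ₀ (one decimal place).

With known observation variance, the Normal–Normal posterior has precision τ_n = τ₀ + n/σ² and mean μ_n = (τ₀μ₀ + (n/σ²)x̄)/τ_n.
Here τ₀ = 1/289.5 = 0.003454 and τ_data = 23/842.8 = 0.027290, so τ_n = 0.030744.
Rearranging for μ₀: μ₀ = (μ_n·τ_n − τ_data·x̄)/τ₀ = (225.3343·0.030744 − 0.027290·193.1) / 0.003454 = 1.657979/0.003454 ≈ 480.0.

μ₀ = 480.0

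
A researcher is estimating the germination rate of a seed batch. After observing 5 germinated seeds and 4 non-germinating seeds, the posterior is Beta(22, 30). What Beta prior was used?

Beta(17, 26)

A Beta(α, β) prior with s successes and f failures in binomial data gives a Beta(α+s, β+f) posterior.
Subtract the data counts: 22−5=17, 30−4=26.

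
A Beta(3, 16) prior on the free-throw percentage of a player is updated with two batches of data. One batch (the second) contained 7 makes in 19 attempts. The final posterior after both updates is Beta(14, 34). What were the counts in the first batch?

Sequential conjugate updates are equivalent to a single update on the pooled data, so total successes = posterior α − prior α and total failures = posterior β − prior β.
Total across both batches: 14−3=11 makes, 34−16=18 misses.
Subtract the second batch: 11−7=4 makes and 18−12=6 misses.

4 makes and 6 misses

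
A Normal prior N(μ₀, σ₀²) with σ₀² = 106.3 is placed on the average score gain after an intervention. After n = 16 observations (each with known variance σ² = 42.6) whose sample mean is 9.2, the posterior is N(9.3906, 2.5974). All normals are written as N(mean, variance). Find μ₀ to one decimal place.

The posterior mean is a precision-weighted average: μ_n = (τ₀μ₀ + τ_data·x̄)/(τ₀+τ_data), with τ₀=1/σ₀² and τ_data=n/σ².
Here τ₀ = 1/106.3 = 0.009407 and τ_data = 16/42.6 = 0.375587, so τ_n = 0.384994.
Rearranging for μ₀: μ₀ = (μ_n·τ_n − τ_data·x̄)/τ₀ = (9.3906·0.384994 − 0.375587·9.2) / 0.009407 = 0.159924/0.009407 ≈ 17.0.

μ₀ = 17.0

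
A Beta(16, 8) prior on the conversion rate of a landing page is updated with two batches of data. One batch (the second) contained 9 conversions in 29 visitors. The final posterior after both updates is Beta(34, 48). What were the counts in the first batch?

Sequential conjugate updates are equivalent to a single update on the pooled data, so total successes = posterior α − prior α and total failures = posterior β − prior β.
Total across both batches: 34−16=18 conversions, 48−8=40 bounces.
Subtract the second batch: 18−9=9 conversions and 40−20=20 bounces.

9 conversions and 20 bounces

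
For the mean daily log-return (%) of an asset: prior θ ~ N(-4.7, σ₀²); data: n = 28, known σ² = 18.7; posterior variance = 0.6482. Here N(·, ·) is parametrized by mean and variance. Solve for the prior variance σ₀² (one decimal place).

σ₀² = 22.0

For the Normal–Normal model with known σ², precisions add: τ_n = τ₀ + n/σ².
So 1/σ₀² = 1/0.6482 − 28/18.7 = 1.542734 − 1.497326 = 0.045408.
Hence σ₀² = 1/0.045408 ≈ 22.0.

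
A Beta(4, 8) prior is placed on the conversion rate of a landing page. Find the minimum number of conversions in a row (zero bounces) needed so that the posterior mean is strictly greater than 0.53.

After k conversions and 0 bounces the posterior is Beta(4+k, 8), with mean (4+k)/(4+8+k).
Set (4+k)/(12+k) > 0.53 and solve: k > (0.53·12 − 4)/(1 − 0.53) = 5.021.
The smallest integer exceeding 5.021 is 6, and checking k=6: (10)/(18) = 0.5556 > 0.53.

k = 6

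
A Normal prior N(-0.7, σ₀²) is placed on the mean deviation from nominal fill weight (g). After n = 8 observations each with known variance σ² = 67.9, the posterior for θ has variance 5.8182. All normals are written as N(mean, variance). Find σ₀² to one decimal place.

σ₀² = 18.5

Posterior precision equals prior precision plus data precision: 1/σ_n² = 1/σ₀² + n/σ².
So 1/σ₀² = 1/5.8182 − 8/67.9 = 0.171874 − 0.117820 = 0.054054.
Hence σ₀² = 1/0.054054 ≈ 18.5.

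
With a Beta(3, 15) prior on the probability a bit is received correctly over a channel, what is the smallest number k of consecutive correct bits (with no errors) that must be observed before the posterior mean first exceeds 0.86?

k = 90

After k correct bits and 0 errors the posterior is Beta(3+k, 15), with mean (3+k)/(3+15+k).
Set (3+k)/(18+k) > 0.86 and solve: k > (0.86·18 − 3)/(1 − 0.86) = 89.143.
The smallest integer exceeding 89.143 is 90, and checking k=90: (93)/(108) = 0.8611 > 0.86.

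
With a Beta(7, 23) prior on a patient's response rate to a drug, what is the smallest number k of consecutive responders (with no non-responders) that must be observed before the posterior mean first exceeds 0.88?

After k responders and 0 non-responders the posterior is Beta(7+k, 23), with mean (7+k)/(7+23+k).
Set (7+k)/(30+k) > 0.88 and solve: k > (0.88·30 − 7)/(1 − 0.88) = 161.667.
The smallest integer exceeding 161.667 is 162.

k = 162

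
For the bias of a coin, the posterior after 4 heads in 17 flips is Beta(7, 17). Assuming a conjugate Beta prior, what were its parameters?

A Beta(α, β) prior with s successes and f failures in binomial data gives a Beta(α+s, β+f) posterior.
So α = 7 − 4 = 3 and β = 17 − 13 = 4.

Beta(3, 4)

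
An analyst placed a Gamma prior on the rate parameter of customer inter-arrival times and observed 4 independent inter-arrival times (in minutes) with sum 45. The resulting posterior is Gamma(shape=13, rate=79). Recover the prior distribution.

Gamma(shape=9, rate=34)

Gamma–exponential conjugacy: posterior shape = α + n, posterior rate = β + Σtᵢ.
So α = 13 − 4 = 9 and β = 79 − 45 = 34.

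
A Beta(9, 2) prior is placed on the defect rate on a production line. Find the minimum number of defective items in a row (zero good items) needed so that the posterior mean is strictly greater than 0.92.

k = 15

After k defective items and 0 good items the posterior is Beta(9+k, 2), with mean (9+k)/(9+2+k).
Set (9+k)/(11+k) > 0.92 and solve: k > (0.92·11 − 9)/(1 − 0.92) = 14.000.
The smallest integer exceeding 14.000 is 15, and checking k=15: (24)/(26) = 0.9231 > 0.92.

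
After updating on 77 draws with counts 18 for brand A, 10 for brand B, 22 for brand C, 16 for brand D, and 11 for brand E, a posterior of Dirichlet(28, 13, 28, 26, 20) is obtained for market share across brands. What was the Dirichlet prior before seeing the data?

For a Dirichlet(α) prior with multinomial counts c, the posterior is Dirichlet(α + c) componentwise.
Subtract each count from the matching posterior parameter: 28−18=10, 13−10=3, 28−22=6, 26−16=10, 20−11=9.

Dirichlet(10, 3, 6, 10, 9)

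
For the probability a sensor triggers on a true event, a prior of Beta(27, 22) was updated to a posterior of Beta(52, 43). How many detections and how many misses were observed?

25 detections and 21 misses

A Beta(α, β) prior with s successes and f failures in binomial data gives a Beta(α+s, β+f) posterior.
So s = 52 − 27 = 25 and f = 43 − 22 = 21.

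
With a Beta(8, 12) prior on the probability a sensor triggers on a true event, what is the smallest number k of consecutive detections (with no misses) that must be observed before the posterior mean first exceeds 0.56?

After k detections and 0 misses the posterior is Beta(8+k, 12), with mean (8+k)/(8+12+k).
Set (8+k)/(20+k) > 0.56 and solve: k > (0.56·20 − 8)/(1 − 0.56) = 7.273.
The smallest integer exceeding 7.273 is 8, and checking k=8: (16)/(28) = 0.5714 > 0.56.

k = 8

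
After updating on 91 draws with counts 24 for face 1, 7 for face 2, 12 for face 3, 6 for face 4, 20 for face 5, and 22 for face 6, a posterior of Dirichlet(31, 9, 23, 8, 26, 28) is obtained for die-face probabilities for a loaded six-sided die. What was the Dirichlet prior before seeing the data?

For a Dirichlet(α) prior with multinomial counts c, the posterior is Dirichlet(α + c) componentwise.
Subtract each count from the matching posterior parameter: 31−24=7, 9−7=2, 23−12=11, 8−6=2, 26−20=6, 28−22=6.

Dirichlet(7, 2, 11, 2, 6, 6)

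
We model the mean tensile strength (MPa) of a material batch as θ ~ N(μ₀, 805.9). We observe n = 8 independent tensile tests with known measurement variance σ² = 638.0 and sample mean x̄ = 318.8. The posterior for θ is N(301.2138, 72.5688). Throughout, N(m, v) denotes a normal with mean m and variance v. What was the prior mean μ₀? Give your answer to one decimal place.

The posterior mean is a precision-weighted average: μ_n = (τ₀μ₀ + τ_data·x̄)/(τ₀+τ_data), with τ₀=1/σ₀² and τ_data=n/σ².
Here τ₀ = 1/805.9 = 0.001241 and τ_data = 8/638.0 = 0.012539, so τ_n = 0.013780.
Rearranging for μ₀: μ₀ = (μ_n·τ_n − τ_data·x̄)/τ₀ = (301.2138·0.013780 − 0.012539·318.8) / 0.001241 = 0.153293/0.001241 ≈ 123.5.

μ₀ = 123.5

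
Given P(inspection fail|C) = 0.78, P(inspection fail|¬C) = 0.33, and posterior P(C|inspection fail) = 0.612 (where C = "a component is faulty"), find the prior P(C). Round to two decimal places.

P(C) = 0.40

In odds form, posterior odds = prior odds × likelihood ratio, so prior odds = posterior odds ÷ LR.
Posterior odds = 0.612/(1−0.612) = 1.5773. LR = 0.78/0.33 = 2.3636.
Prior odds = 1.5773/2.3636 = 0.6673, so P(C) = 0.6673/(1+0.6673) ≈ 0.40.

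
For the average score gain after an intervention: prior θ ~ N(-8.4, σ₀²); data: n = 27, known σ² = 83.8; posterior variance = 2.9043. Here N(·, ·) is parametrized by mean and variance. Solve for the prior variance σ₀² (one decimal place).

σ₀² = 45.2

For the Normal–Normal model with known σ², precisions add: τ_n = τ₀ + n/σ².
So 1/σ₀² = 1/2.9043 − 27/83.8 = 0.344317 − 0.322196 = 0.022121.
Hence σ₀² = 1/0.022121 ≈ 45.2.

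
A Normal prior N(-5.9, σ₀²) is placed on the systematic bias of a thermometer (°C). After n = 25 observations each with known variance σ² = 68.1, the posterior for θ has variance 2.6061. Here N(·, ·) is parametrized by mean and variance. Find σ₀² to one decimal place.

For the Normal–Normal model with known σ², precisions add: τ_n = τ₀ + n/σ².
So 1/σ₀² = 1/2.6061 − 25/68.1 = 0.383715 − 0.367107 = 0.016608.
Hence σ₀² = 1/0.016608 ≈ 60.2.

σ₀² = 60.2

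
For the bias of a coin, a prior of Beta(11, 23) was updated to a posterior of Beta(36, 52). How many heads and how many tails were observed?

Under Beta–binomial conjugacy the posterior parameters are (α+s, β+f).
So s = 36 − 11 = 25 and f = 52 − 23 = 29.

25 heads and 29 tails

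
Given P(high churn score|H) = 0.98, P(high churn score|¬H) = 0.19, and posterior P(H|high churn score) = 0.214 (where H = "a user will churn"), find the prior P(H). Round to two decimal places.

P(H) = 0.05

In odds form, posterior odds = prior odds × likelihood ratio, so prior odds = posterior odds ÷ LR.
Posterior odds = 0.214/(1−0.214) = 0.2723. LR = 0.98/0.19 = 5.1579.
Prior odds = 0.2723/5.1579 = 0.0528, so P(H) = 0.0528/(1+0.0528) ≈ 0.05.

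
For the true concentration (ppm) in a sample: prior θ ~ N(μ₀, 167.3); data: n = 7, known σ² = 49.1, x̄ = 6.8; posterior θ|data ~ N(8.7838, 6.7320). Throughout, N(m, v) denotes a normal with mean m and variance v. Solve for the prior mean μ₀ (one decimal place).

The posterior mean is a precision-weighted average: μ_n = (τ₀μ₀ + τ_data·x̄)/(τ₀+τ_data), with τ₀=1/σ₀² and τ_data=n/σ².
Here τ₀ = 1/167.3 = 0.005977 and τ_data = 7/49.1 = 0.142566, so τ_n = 0.148543.
Rearranging for μ₀: μ₀ = (μ_n·τ_n − τ_data·x̄)/τ₀ = (8.7838·0.148543 − 0.142566·6.8) / 0.005977 = 0.335323/0.005977 ≈ 56.1.

μ₀ = 56.1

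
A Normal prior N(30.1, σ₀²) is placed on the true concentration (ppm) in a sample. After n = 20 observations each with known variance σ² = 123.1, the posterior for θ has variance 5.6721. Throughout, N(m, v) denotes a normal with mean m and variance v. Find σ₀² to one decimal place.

Posterior precision equals prior precision plus data precision: 1/σ_n² = 1/σ₀² + n/σ².
So 1/σ₀² = 1/5.6721 − 20/123.1 = 0.176302 − 0.162470 = 0.013832.
Hence σ₀² = 1/0.013832 ≈ 72.3.

σ₀² = 72.3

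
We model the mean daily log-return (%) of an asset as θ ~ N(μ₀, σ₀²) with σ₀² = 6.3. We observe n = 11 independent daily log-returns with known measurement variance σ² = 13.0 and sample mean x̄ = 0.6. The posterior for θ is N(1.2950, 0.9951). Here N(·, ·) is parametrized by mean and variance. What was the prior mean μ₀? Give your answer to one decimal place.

With known observation variance, the Normal–Normal posterior has precision τ_n = τ₀ + n/σ² and mean μ_n = (τ₀μ₀ + (n/σ²)x̄)/τ_n.
Here τ₀ = 1/6.3 = 0.158730 and τ_data = 11/13.0 = 0.846154, so τ_n = 1.004884.
Rearranging for μ₀: μ₀ = (μ_n·τ_n − τ_data·x̄)/τ₀ = (1.2950·1.004884 − 0.846154·0.6) / 0.158730 = 0.793632/0.158730 ≈ 5.0.

μ₀ = 5.0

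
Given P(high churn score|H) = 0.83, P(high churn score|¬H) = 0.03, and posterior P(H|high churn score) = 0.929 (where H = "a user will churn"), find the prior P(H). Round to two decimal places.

P(H) = 0.32

Bayes' rule in odds form gives O(H|E) = O(H)·[P(E|H)/P(E|¬H)], hence O(H) = O(H|E)/LR.
Posterior odds = 0.929/(1−0.929) = 13.0845. LR = 0.83/0.03 = 27.6667.
Prior odds = 13.0845/27.6667 = 0.4729, so P(H) = 0.4729/(1+0.4729) ≈ 0.32.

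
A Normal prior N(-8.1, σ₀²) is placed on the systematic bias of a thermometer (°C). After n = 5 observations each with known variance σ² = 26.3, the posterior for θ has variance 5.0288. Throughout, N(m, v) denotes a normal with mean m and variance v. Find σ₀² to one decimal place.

σ₀² = 114.4

Posterior precision equals prior precision plus data precision: 1/σ_n² = 1/σ₀² + n/σ².
So 1/σ₀² = 1/5.0288 − 5/26.3 = 0.198855 − 0.190114 = 0.008741.
Hence σ₀² = 1/0.008741 ≈ 114.4.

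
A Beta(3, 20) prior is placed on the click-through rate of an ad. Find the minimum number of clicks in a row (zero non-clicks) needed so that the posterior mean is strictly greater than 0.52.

k = 19

After k clicks and 0 non-clicks the posterior is Beta(3+k, 20), with mean (3+k)/(3+20+k).
Set (3+k)/(23+k) > 0.52 and solve: k > (0.52·23 − 3)/(1 − 0.52) = 18.667.
The smallest integer exceeding 18.667 is 19, and checking k=19: (22)/(42) = 0.5238 > 0.52.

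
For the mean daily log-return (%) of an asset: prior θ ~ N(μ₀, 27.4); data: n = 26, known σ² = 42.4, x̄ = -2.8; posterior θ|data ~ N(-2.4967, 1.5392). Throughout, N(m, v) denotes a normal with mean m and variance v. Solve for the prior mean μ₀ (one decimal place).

The posterior mean is a precision-weighted average: μ_n = (τ₀μ₀ + τ_data·x̄)/(τ₀+τ_data), with τ₀=1/σ₀² and τ_data=n/σ².
Here τ₀ = 1/27.4 = 0.036496 and τ_data = 26/42.4 = 0.613208, so τ_n = 0.649704.
Rearranging for μ₀: μ₀ = (μ_n·τ_n − τ_data·x̄)/τ₀ = (-2.4967·0.649704 − 0.613208·-2.8) / 0.036496 = 0.094866/0.036496 ≈ 2.6.

μ₀ = 2.6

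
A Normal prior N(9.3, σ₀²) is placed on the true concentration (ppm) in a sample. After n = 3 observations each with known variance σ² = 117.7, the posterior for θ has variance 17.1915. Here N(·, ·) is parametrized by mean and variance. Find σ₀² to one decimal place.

σ₀² = 30.6

For the Normal–Normal model with known σ², precisions add: τ_n = τ₀ + n/σ².
So 1/σ₀² = 1/17.1915 − 3/117.7 = 0.058168 − 0.025489 = 0.032679.
Hence σ₀² = 1/0.032679 ≈ 30.6.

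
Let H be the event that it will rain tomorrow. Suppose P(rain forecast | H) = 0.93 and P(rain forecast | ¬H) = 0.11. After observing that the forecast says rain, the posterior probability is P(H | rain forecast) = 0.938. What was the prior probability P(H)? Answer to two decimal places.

P(H) = 0.64

Bayes' rule in odds form gives O(H|E) = O(H)·[P(E|H)/P(E|¬H)], hence O(H) = O(H|E)/LR.
Posterior odds = 0.938/(1−0.938) = 15.1290. LR = 0.93/0.11 = 8.4545.
Prior odds = 15.1290/8.4545 = 1.7895, so P(H) = 1.7895/(1+1.7895) ≈ 0.64.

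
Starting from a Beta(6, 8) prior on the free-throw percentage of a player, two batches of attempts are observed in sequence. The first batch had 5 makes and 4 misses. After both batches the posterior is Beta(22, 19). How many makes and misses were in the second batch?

Because Beta–binomial updating is additive in the counts, the combined data contributed (α_post−α_prior, β_post−β_prior) successes and failures.
Total across both batches: 22−6=16 makes, 19−8=11 misses.
Subtract the first batch: 16−5=11 makes and 11−4=7 misses.

11 makes and 7 misses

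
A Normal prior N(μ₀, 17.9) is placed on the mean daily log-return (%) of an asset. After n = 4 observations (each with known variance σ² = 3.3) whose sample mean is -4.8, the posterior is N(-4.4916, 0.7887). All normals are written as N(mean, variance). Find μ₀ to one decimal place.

μ₀ = 2.2

The posterior mean is a precision-weighted average: μ_n = (τ₀μ₀ + τ_data·x̄)/(τ₀+τ_data), with τ₀=1/σ₀² and τ_data=n/σ².
Here τ₀ = 1/17.9 = 0.055866 and τ_data = 4/3.3 = 1.212121, so τ_n = 1.267987.
Rearranging for μ₀: μ₀ = (μ_n·τ_n − τ_data·x̄)/τ₀ = (-4.4916·1.267987 − 1.212121·-4.8) / 0.055866 = 0.122890/0.055866 ≈ 2.2.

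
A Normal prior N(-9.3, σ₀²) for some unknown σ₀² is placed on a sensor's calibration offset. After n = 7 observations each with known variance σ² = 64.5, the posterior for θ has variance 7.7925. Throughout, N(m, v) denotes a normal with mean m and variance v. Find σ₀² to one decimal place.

σ₀² = 50.5

Posterior precision equals prior precision plus data precision: 1/σ_n² = 1/σ₀² + n/σ².
So 1/σ₀² = 1/7.7925 − 7/64.5 = 0.128329 − 0.108527 = 0.019802.
Hence σ₀² = 1/0.019802 ≈ 50.5.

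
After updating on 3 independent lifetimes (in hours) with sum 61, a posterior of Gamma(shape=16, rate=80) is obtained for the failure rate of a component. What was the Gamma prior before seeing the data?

Gamma(shape=13, rate=19)

For an exponential likelihood with a Gamma(α, β) prior on the rate, n observations with total T give posterior Gamma(α+n, β+T).
So α = 16 − 3 = 13 and β = 80 − 61 = 19.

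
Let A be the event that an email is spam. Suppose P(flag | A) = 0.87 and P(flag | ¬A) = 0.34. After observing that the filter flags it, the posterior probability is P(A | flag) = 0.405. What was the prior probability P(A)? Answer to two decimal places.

Bayes' rule in odds form gives O(A|E) = O(A)·[P(E|A)/P(E|¬A)], hence O(A) = O(A|E)/LR.
Posterior odds = 0.405/(1−0.405) = 0.6807. LR = 0.87/0.34 = 2.5588.
Prior odds = 0.6807/2.5588 = 0.2660, so P(A) = 0.2660/(1+0.2660) ≈ 0.21.

P(A) = 0.21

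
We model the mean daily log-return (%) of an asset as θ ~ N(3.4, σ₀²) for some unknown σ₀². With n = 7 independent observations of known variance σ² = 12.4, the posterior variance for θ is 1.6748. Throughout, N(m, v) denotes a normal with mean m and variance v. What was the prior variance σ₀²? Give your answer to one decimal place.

σ₀² = 30.7

Posterior precision equals prior precision plus data precision: 1/σ_n² = 1/σ₀² + n/σ².
So 1/σ₀² = 1/1.6748 − 7/12.4 = 0.597086 − 0.564516 = 0.032570.
Hence σ₀² = 1/0.032570 ≈ 30.7.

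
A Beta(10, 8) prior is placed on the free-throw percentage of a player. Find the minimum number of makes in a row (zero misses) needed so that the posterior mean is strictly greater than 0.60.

After k makes and 0 misses the posterior is Beta(10+k, 8), with mean (10+k)/(10+8+k).
Set (10+k)/(18+k) > 0.60 and solve: k > (0.60·18 − 10)/(1 − 0.60) = 2.000.
The smallest integer exceeding 2.000 is 3.

k = 3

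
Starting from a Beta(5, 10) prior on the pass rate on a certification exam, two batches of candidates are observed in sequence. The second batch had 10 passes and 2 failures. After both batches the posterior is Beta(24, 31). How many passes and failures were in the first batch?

Sequential conjugate updates are equivalent to a single update on the pooled data, so total successes = posterior α − prior α and total failures = posterior β − prior β.
Total across both batches: 24−5=19 passes, 31−10=21 failures.
Subtract the second batch: 19−10=9 passes and 21−2=19 failures.

9 passes and 19 failures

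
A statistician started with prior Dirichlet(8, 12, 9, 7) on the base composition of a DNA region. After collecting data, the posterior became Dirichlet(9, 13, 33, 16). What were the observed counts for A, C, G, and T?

counts (1, 1, 24, 9)

For a Dirichlet(α) prior with multinomial counts c, the posterior is Dirichlet(α + c) componentwise.
Counts are posterior − prior componentwise: 9−8=1, 13−12=1, 33−9=24, 16−7=9.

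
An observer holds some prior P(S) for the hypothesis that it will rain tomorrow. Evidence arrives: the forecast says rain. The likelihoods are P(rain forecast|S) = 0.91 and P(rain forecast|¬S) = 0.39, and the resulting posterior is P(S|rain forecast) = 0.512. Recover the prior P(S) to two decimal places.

Bayes' rule in odds form gives O(S|E) = O(S)·[P(E|S)/P(E|¬S)], hence O(S) = O(S|E)/LR.
Posterior odds = 0.512/(1−0.512) = 1.0492. LR = 0.91/0.39 = 2.3333.
Prior odds = 1.0492/2.3333 = 0.4497, so P(S) = 0.4497/(1+0.4497) ≈ 0.31.

P(S) = 0.31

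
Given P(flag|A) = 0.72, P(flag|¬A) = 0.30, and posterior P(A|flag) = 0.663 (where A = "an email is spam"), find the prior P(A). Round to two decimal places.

P(A) = 0.45

Bayes' rule in odds form gives O(A|E) = O(A)·[P(E|A)/P(E|¬A)], hence O(A) = O(A|E)/LR.
Posterior odds = 0.663/(1−0.663) = 1.9674. LR = 0.72/0.30 = 2.4000.
Prior odds = 1.9674/2.4000 = 0.8198, so P(A) = 0.8198/(1+0.8198) ≈ 0.45.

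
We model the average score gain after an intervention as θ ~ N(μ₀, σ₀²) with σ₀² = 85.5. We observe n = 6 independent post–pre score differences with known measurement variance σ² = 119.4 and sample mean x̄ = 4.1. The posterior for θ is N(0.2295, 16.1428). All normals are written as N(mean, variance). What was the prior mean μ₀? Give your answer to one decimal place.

With known observation variance, the Normal–Normal posterior has precision τ_n = τ₀ + n/σ² and mean μ_n = (τ₀μ₀ + (n/σ²)x̄)/τ_n.
Here τ₀ = 1/85.5 = 0.011696 and τ_data = 6/119.4 = 0.050251, so τ_n = 0.061947.
Rearranging for μ₀: μ₀ = (μ_n·τ_n − τ_data·x̄)/τ₀ = (0.2295·0.061947 − 0.050251·4.1) / 0.011696 = -0.191812/0.011696 ≈ -16.4.

μ₀ = -16.4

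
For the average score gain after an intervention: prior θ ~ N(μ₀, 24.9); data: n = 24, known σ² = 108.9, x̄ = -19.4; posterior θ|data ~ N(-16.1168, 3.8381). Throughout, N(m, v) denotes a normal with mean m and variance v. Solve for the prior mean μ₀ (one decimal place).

The posterior mean is a precision-weighted average: μ_n = (τ₀μ₀ + τ_data·x̄)/(τ₀+τ_data), with τ₀=1/σ₀² and τ_data=n/σ².
Here τ₀ = 1/24.9 = 0.040161 and τ_data = 24/108.9 = 0.220386, so τ_n = 0.260547.
Rearranging for μ₀: μ₀ = (μ_n·τ_n − τ_data·x̄)/τ₀ = (-16.1168·0.260547 − 0.220386·-19.4) / 0.040161 = 0.076305/0.040161 ≈ 1.9.

μ₀ = 1.9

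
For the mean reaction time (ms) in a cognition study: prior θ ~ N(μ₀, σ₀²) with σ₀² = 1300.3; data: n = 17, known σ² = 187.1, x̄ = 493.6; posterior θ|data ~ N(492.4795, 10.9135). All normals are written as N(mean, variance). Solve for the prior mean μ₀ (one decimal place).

The posterior mean is a precision-weighted average: μ_n = (τ₀μ₀ + τ_data·x̄)/(τ₀+τ_data), with τ₀=1/σ₀² and τ_data=n/σ².
Here τ₀ = 1/1300.3 = 0.000769 and τ_data = 17/187.1 = 0.090861, so τ_n = 0.091630.
Rearranging for μ₀: μ₀ = (μ_n·τ_n − τ_data·x̄)/τ₀ = (492.4795·0.091630 − 0.090861·493.6) / 0.000769 = 0.276907/0.000769 ≈ 360.1.

μ₀ = 360.1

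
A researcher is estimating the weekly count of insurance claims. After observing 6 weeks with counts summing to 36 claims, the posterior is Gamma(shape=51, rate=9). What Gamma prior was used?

A Gamma(α, β) prior (rate parametrization) on a Poisson rate with n observations summing to S gives posterior Gamma(α+S, β+n).
So α = 51 − 36 = 15 and β = 9 − 6 = 3.

Gamma(shape=15, rate=3)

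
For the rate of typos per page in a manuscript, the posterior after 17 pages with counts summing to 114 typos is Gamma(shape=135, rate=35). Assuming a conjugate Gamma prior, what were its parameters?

Gamma(shape=21, rate=18)

A Gamma(α, β) prior (rate parametrization) on a Poisson rate with n observations summing to S gives posterior Gamma(α+S, β+n).
So α = 135 − 114 = 21 and β = 35 − 17 = 18.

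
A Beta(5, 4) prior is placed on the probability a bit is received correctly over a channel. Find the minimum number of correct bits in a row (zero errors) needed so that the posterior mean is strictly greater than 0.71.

k = 5

After k correct bits and 0 errors the posterior is Beta(5+k, 4), with mean (5+k)/(5+4+k).
Set (5+k)/(9+k) > 0.71 and solve: k > (0.71·9 − 5)/(1 − 0.71) = 4.793.
The smallest integer exceeding 4.793 is 5.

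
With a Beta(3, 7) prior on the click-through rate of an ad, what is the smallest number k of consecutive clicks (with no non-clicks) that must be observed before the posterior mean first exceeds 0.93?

k = 91

After k clicks and 0 non-clicks the posterior is Beta(3+k, 7), with mean (3+k)/(3+7+k).
Set (3+k)/(10+k) > 0.93 and solve: k > (0.93·10 − 3)/(1 − 0.93) = 90.000.
The smallest integer exceeding 90.000 is 91, and checking k=91: (94)/(101) = 0.9307 > 0.93.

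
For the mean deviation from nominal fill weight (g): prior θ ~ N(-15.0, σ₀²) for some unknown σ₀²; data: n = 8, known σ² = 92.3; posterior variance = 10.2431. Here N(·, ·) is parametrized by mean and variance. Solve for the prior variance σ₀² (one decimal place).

σ₀² = 91.3

For the Normal–Normal model with known σ², precisions add: τ_n = τ₀ + n/σ².
So 1/σ₀² = 1/10.2431 − 8/92.3 = 0.097627 − 0.086674 = 0.010953.
Hence σ₀² = 1/0.010953 ≈ 91.3.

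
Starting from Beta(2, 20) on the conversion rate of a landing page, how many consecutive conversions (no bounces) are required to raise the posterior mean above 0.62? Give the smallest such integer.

After k conversions and 0 bounces the posterior is Beta(2+k, 20), with mean (2+k)/(2+20+k).
Set (2+k)/(22+k) > 0.62 and solve: k > (0.62·22 − 2)/(1 − 0.62) = 30.632.
The smallest integer exceeding 30.632 is 31.

k = 31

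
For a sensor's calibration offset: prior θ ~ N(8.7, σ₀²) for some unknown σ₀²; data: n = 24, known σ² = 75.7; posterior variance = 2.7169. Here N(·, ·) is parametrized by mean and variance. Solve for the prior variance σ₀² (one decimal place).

σ₀² = 19.6

Posterior precision equals prior precision plus data precision: 1/σ_n² = 1/σ₀² + n/σ².
So 1/σ₀² = 1/2.7169 − 24/75.7 = 0.368067 − 0.317041 = 0.051026.
Hence σ₀² = 1/0.051026 ≈ 19.6.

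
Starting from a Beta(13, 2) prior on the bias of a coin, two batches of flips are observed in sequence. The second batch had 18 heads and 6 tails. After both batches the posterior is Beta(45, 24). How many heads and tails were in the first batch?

14 heads and 16 tails

Sequential conjugate updates are equivalent to a single update on the pooled data, so total successes = posterior α − prior α and total failures = posterior β − prior β.
Total across both batches: 45−13=32 heads, 24−2=22 tails.
Subtract the second batch: 32−18=14 heads and 22−6=16 tails.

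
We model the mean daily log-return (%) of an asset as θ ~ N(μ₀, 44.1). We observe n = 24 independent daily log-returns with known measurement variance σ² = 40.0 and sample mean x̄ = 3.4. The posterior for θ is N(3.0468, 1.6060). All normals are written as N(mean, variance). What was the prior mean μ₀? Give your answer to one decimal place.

The posterior mean is a precision-weighted average: μ_n = (τ₀μ₀ + τ_data·x̄)/(τ₀+τ_data), with τ₀=1/σ₀² and τ_data=n/σ².
Here τ₀ = 1/44.1 = 0.022676 and τ_data = 24/40.0 = 0.600000, so τ_n = 0.622676.
Rearranging for μ₀: μ₀ = (μ_n·τ_n − τ_data·x̄)/τ₀ = (3.0468·0.622676 − 0.600000·3.4) / 0.022676 = -0.142831/0.022676 ≈ -6.3.

μ₀ = -6.3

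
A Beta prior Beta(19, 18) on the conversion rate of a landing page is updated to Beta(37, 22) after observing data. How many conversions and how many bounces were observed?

18 conversions and 4 bounces

Under Beta–binomial conjugacy the posterior parameters are (a+s, b+f).
So s = 37 − 19 = 18 and f = 22 − 18 = 4.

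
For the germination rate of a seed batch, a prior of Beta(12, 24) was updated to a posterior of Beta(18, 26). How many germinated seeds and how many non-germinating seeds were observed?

Beta is conjugate to the binomial likelihood: posterior = Beta(a+s, b+f).
Match parameters: s=18−12=6, f=26−24=2.

6 germinated seeds and 2 non-germinating seeds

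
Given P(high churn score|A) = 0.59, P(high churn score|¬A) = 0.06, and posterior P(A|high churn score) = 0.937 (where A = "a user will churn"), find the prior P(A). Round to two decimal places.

P(A) = 0.60

In odds form, posterior odds = prior odds × likelihood ratio, so prior odds = posterior odds ÷ LR.
Posterior odds = 0.937/(1−0.937) = 14.8730. LR = 0.59/0.06 = 9.8333.
Prior odds = 14.8730/9.8333 = 1.5125, so P(A) = 1.5125/(1+1.5125) ≈ 0.60.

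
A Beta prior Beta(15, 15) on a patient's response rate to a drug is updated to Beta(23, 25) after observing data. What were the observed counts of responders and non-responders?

Under Beta–binomial conjugacy the posterior parameters are (α+s, β+f).
Match parameters: s=23−15=8, f=25−15=10.

8 responders and 10 non-responders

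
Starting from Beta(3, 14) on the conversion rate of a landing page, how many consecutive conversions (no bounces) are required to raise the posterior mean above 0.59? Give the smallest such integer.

k = 18

After k conversions and 0 bounces the posterior is Beta(3+k, 14), with mean (3+k)/(3+14+k).
Set (3+k)/(17+k) > 0.59 and solve: k > (0.59·17 − 3)/(1 − 0.59) = 17.146.
The smallest integer exceeding 17.146 is 18.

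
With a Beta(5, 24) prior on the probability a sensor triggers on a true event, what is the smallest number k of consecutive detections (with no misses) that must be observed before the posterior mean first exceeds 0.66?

k = 42

After k detections and 0 misses the posterior is Beta(5+k, 24), with mean (5+k)/(5+24+k).
Set (5+k)/(29+k) > 0.66 and solve: k > (0.66·29 − 5)/(1 − 0.66) = 41.588.
The smallest integer exceeding 41.588 is 42, and checking k=42: (47)/(71) = 0.6620 > 0.66.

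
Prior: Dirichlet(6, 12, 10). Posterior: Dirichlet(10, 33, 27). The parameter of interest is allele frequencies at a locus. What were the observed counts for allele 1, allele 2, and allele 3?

For a Dirichlet(α) prior with multinomial counts c, the posterior is Dirichlet(α + c) componentwise.
Counts are posterior − prior componentwise: 10−6=4, 33−12=21, 27−10=17.

counts (4, 21, 17)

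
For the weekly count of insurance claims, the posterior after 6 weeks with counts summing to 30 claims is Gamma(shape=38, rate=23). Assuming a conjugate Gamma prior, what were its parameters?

A Gamma(α, β) prior (rate parametrization) on a Poisson rate with n observations summing to S gives posterior Gamma(α+S, β+n).
So α = 38 − 30 = 8 and β = 23 − 6 = 17.

Gamma(shape=8, rate=17)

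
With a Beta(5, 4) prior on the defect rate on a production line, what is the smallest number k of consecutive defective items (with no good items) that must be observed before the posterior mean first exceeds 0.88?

k = 25

After k defective items and 0 good items the posterior is Beta(5+k, 4), with mean (5+k)/(5+4+k).
Set (5+k)/(9+k) > 0.88 and solve: k > (0.88·9 − 5)/(1 − 0.88) = 24.333.
The smallest integer exceeding 24.333 is 25.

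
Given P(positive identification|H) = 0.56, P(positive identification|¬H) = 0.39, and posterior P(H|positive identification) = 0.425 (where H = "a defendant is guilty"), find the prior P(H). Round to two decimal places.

Bayes' rule in odds form gives O(H|E) = O(H)·[P(E|H)/P(E|¬H)], hence O(H) = O(H|E)/LR.
Posterior odds = 0.425/(1−0.425) = 0.7391. LR = 0.56/0.39 = 1.4359.
Prior odds = 0.7391/1.4359 = 0.5147, so P(H) = 0.5147/(1+0.5147) ≈ 0.34.

P(H) = 0.34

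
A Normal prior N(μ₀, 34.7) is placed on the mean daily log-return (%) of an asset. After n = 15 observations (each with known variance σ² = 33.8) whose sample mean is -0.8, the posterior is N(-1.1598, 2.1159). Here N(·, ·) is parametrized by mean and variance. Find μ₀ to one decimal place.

μ₀ = -6.7

The posterior mean is a precision-weighted average: μ_n = (τ₀μ₀ + τ_data·x̄)/(τ₀+τ_data), with τ₀=1/σ₀² and τ_data=n/σ².
Here τ₀ = 1/34.7 = 0.028818 and τ_data = 15/33.8 = 0.443787, so τ_n = 0.472605.
Rearranging for μ₀: μ₀ = (μ_n·τ_n − τ_data·x̄)/τ₀ = (-1.1598·0.472605 − 0.443787·-0.8) / 0.028818 = -0.193098/0.028818 ≈ -6.7.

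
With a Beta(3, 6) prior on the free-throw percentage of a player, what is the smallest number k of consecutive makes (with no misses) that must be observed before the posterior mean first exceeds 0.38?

After k makes and 0 misses the posterior is Beta(3+k, 6), with mean (3+k)/(3+6+k).
Set (3+k)/(9+k) > 0.38 and solve: k > (0.38·9 − 3)/(1 − 0.38) = 0.677.
The smallest integer exceeding 0.677 is 1, and checking k=1: (4)/(10) = 0.4000 > 0.38.

k = 1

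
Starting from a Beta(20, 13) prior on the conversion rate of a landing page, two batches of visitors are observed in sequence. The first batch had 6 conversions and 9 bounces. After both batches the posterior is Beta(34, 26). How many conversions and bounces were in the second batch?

8 conversions and 4 bounces

Because Beta–binomial updating is additive in the counts, the combined data contributed (α_post−α_prior, β_post−β_prior) successes and failures.
Total across both batches: 34−20=14 conversions, 26−13=13 bounces.
Subtract the first batch: 14−6=8 conversions and 13−9=4 bounces.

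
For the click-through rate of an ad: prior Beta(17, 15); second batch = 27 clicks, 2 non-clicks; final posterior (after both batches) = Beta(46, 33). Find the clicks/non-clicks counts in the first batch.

2 clicks and 16 non-clicks

Because Beta–binomial updating is additive in the counts, the combined data contributed (α_post−α_prior, β_post−β_prior) successes and failures.
Total across both batches: 46−17=29 clicks, 33−15=18 non-clicks.
Subtract the second batch: 29−27=2 clicks and 18−2=16 non-clicks.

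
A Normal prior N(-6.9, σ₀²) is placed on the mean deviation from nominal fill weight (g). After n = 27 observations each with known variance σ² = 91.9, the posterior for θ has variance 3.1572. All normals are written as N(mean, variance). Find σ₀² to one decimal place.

For the Normal–Normal model with known σ², precisions add: τ_n = τ₀ + n/σ².
So 1/σ₀² = 1/3.1572 − 27/91.9 = 0.316736 − 0.293798 = 0.022938.
Hence σ₀² = 1/0.022938 ≈ 43.6.

σ₀² = 43.6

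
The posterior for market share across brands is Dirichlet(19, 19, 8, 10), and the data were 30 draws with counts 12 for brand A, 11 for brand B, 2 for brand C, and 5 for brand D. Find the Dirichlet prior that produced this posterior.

Dirichlet(7, 8, 6, 5)

For a Dirichlet(α) prior with multinomial counts c, the posterior is Dirichlet(α + c) componentwise.
Subtract each count from the matching posterior parameter: 19−12=7, 19−11=8, 8−2=6, 10−5=5.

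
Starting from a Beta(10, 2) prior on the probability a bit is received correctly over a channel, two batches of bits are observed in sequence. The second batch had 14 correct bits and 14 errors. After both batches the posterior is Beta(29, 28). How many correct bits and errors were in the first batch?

Sequential conjugate updates are equivalent to a single update on the pooled data, so total successes = posterior α − prior α and total failures = posterior β − prior β.
Total across both batches: 29−10=19 correct bits, 28−2=26 errors.
Subtract the second batch: 19−14=5 correct bits and 26−14=12 errors.

5 correct bits and 12 errors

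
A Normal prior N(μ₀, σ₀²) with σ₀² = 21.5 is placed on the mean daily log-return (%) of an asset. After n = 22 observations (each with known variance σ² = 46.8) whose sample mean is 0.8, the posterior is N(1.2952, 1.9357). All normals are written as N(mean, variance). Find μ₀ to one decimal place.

μ₀ = 6.3

With known observation variance, the Normal–Normal posterior has precision τ_n = τ₀ + n/σ² and mean μ_n = (τ₀μ₀ + (n/σ²)x̄)/τ_n.
Here τ₀ = 1/21.5 = 0.046512 and τ_data = 22/46.8 = 0.470085, so τ_n = 0.516597.
Rearranging for μ₀: μ₀ = (μ_n·τ_n − τ_data·x̄)/τ₀ = (1.2952·0.516597 − 0.470085·0.8) / 0.046512 = 0.293028/0.046512 ≈ 6.3.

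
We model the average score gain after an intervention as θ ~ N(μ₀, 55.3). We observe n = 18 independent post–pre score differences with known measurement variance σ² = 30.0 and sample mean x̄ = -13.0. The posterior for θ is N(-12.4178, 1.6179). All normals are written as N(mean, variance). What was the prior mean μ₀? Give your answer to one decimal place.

μ₀ = 6.9

With known observation variance, the Normal–Normal posterior has precision τ_n = τ₀ + n/σ² and mean μ_n = (τ₀μ₀ + (n/σ²)x̄)/τ_n.
Here τ₀ = 1/55.3 = 0.018083 and τ_data = 18/30.0 = 0.600000, so τ_n = 0.618083.
Rearranging for μ₀: μ₀ = (μ_n·τ_n − τ_data·x̄)/τ₀ = (-12.4178·0.618083 − 0.600000·-13.0) / 0.018083 = 0.124769/0.018083 ≈ 6.9.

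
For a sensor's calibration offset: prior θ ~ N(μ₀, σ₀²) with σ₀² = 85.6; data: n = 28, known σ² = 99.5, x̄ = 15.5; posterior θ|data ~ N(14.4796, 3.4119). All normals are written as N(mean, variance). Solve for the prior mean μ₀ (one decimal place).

The posterior mean is a precision-weighted average: μ_n = (τ₀μ₀ + τ_data·x̄)/(τ₀+τ_data), with τ₀=1/σ₀² and τ_data=n/σ².
Here τ₀ = 1/85.6 = 0.011682 and τ_data = 28/99.5 = 0.281407, so τ_n = 0.293089.
Rearranging for μ₀: μ₀ = (μ_n·τ_n − τ_data·x̄)/τ₀ = (14.4796·0.293089 − 0.281407·15.5) / 0.011682 = -0.117997/0.011682 ≈ -10.1.

μ₀ = -10.1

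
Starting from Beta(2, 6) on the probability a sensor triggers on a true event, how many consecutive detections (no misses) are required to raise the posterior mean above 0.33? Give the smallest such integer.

After k detections and 0 misses the posterior is Beta(2+k, 6), with mean (2+k)/(2+6+k).
Set (2+k)/(8+k) > 0.33 and solve: k > (0.33·8 − 2)/(1 − 0.33) = 0.955.
The smallest integer exceeding 0.955 is 1.

k = 1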